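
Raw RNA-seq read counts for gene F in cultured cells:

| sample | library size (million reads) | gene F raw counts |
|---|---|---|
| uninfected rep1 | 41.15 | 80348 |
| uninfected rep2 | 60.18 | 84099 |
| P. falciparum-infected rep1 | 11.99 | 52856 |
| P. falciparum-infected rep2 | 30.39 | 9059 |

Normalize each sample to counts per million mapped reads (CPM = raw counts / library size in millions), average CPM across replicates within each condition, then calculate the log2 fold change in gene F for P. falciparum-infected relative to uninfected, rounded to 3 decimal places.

0.490

CPM(uninfected rep1) = 80348 / 41.15 = 1952.5638
CPM(uninfected rep2) = 84099 / 60.18 = 1397.4576
CPM(P. falciparum-infected rep1) = 52856 / 11.99 = 4408.3403
CPM(P. falciparum-infected rep2) = 9059 / 30.39 = 298.0915
mean CPM(uninfected) = 1675.0107; mean CPM(P. falciparum-infected) = 2353.2159
Fold change = 2353.2159 / 1675.0107 = 1.40490
log2(1.40490) = 0.4905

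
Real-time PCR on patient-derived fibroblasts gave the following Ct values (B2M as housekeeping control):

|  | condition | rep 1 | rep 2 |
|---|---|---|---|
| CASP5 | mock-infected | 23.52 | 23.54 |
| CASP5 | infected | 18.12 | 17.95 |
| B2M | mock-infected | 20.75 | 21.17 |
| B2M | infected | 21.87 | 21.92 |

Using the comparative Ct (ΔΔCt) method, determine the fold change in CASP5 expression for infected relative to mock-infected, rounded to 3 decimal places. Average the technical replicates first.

86.223

Mean Ct: CASP5 mock-infected 23.530; CASP5 infected 18.035; B2M mock-infected 20.960; B2M infected 21.895
ΔCt(mock-infected) = 23.530 − 20.960 = 2.570
ΔCt(infected) = 18.035 − 21.895 = -3.860
ΔΔCt = -3.860 − 2.570 = -6.430
Fold change = 2^(−(-6.430)) = 2^6.430 = 86.2229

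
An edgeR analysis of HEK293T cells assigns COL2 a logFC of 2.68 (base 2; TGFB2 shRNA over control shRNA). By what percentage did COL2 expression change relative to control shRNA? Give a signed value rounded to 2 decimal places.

Fold change = 2^(2.68) = 6.4086
Percent change = (FC − 1) × 100% = (6.4086 − 1) × 100 = 540.86%

540.86%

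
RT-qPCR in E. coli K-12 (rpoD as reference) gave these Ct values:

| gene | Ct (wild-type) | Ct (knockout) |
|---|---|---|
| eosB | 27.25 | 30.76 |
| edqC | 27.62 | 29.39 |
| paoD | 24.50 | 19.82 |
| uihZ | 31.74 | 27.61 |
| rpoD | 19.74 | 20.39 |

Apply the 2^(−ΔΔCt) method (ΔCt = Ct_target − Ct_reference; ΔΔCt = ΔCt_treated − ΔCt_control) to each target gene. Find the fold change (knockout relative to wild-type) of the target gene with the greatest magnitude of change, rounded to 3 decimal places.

eosB: ΔΔCt = (30.76−20.39) − (27.25−19.74) = 10.37 − 7.51 = 2.86; fold change = 2^-2.86 = 0.138
edqC: ΔΔCt = (29.39−20.39) − (27.62−19.74) = 9.00 − 7.88 = 1.12; fold change = 2^-1.12 = 0.460
paoD: ΔΔCt = (19.82−20.39) − (24.50−19.74) = -0.57 − 4.76 = -5.33; fold change = 2^5.33 = 40.224
uihZ: ΔΔCt = (27.61−20.39) − (31.74−19.74) = 7.22 − 12.00 = -4.78; fold change = 2^4.78 = 27.474
paoD has the largest |ΔΔCt| = 5.33.

40.224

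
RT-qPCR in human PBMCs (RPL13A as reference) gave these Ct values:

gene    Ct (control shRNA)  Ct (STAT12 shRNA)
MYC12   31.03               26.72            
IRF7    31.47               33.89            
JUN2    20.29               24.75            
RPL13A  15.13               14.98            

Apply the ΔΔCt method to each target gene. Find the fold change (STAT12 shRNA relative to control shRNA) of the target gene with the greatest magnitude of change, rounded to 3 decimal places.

0.041

MYC12: ΔΔCt = (26.72−14.98) − (31.03−15.13) = 11.74 − 15.90 = -4.16; fold change = 2^4.16 = 17.877
IRF7: ΔΔCt = (33.89−14.98) − (31.47−15.13) = 18.91 − 16.34 = 2.57; fold change = 2^-2.57 = 0.168
JUN2: ΔΔCt = (24.75−14.98) − (20.29−15.13) = 9.77 − 5.16 = 4.61; fold change = 2^-4.61 = 0.041
JUN2 has the largest |ΔΔCt| = 4.61.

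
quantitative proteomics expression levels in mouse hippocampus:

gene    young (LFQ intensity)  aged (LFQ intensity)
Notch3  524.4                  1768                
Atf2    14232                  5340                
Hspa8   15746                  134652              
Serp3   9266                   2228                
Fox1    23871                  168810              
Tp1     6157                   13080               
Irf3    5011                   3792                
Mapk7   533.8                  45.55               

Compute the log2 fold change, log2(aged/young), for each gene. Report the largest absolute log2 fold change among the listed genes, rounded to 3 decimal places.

3.551

log2(1768/524.4) = 1.753  (Notch3)
log2(5340/14232) = -1.414  (Atf2)
log2(134652/15746) = 3.096  (Hspa8)
log2(2228/9266) = -2.056  (Serp3)
log2(168810/23871) = 2.822  (Fox1)
log2(13080/6157) = 1.087  (Tp1)
log2(3792/5011) = -0.402  (Irf3)
log2(45.55/533.8) = -3.551  (Mapk7)
The largest magnitude belongs to Mapk7.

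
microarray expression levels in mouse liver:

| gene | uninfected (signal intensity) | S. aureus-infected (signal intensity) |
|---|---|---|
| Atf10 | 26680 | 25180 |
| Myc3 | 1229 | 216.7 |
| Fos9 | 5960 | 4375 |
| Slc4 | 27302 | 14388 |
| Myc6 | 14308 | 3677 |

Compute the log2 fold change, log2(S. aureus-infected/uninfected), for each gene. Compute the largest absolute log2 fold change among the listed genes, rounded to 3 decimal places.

log2(25180/26680) = -0.083  (Atf10)
log2(216.7/1229) = -2.504  (Myc3)
log2(4375/5960) = -0.446  (Fos9)
log2(14388/27302) = -0.924  (Slc4)
log2(3677/14308) = -1.960  (Myc6)
The largest magnitude belongs to Myc3.

2.504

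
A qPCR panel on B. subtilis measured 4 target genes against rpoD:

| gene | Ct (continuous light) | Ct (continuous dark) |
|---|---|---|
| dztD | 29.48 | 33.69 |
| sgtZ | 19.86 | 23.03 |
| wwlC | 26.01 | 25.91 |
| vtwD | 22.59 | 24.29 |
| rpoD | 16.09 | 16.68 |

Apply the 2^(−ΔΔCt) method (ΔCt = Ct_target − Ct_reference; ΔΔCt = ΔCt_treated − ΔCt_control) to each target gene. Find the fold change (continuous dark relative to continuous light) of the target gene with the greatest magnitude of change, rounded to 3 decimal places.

dztD: ΔΔCt = (33.69−16.68) − (29.48−16.09) = 17.01 − 13.39 = 3.62; fold change = 2^-3.62 = 0.081
sgtZ: ΔΔCt = (23.03−16.68) − (19.86−16.09) = 6.35 − 3.77 = 2.58; fold change = 2^-2.58 = 0.167
wwlC: ΔΔCt = (25.91−16.68) − (26.01−16.09) = 9.23 − 9.92 = -0.69; fold change = 2^0.69 = 1.613
vtwD: ΔΔCt = (24.29−16.68) − (22.59−16.09) = 7.61 − 6.50 = 1.11; fold change = 2^-1.11 = 0.463
dztD has the largest |ΔΔCt| = 3.62.

0.081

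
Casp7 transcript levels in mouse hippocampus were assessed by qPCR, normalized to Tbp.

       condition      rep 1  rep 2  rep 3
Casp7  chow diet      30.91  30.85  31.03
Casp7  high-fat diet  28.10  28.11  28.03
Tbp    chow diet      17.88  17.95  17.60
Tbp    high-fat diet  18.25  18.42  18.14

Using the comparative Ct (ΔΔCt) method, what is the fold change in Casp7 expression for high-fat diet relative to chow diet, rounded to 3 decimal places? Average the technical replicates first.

9.918

Mean Ct: Casp7 chow diet 30.930; Casp7 high-fat diet 28.080; Tbp chow diet 17.810; Tbp high-fat diet 18.270
ΔCt(chow diet) = 30.930 − 17.810 = 13.120
ΔCt(high-fat diet) = 28.080 − 18.270 = 9.810
ΔΔCt = 9.810 − 13.120 = -3.310
Fold change = 2^(−(-3.310)) = 2^3.310 = 9.9177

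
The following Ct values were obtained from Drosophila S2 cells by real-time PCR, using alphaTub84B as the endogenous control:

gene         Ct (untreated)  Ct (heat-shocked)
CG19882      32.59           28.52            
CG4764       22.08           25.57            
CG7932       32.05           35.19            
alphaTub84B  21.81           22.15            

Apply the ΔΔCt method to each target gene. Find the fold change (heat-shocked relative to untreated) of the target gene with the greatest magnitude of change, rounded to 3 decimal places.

CG19882: ΔΔCt = (28.52−22.15) − (32.59−21.81) = 6.37 − 10.78 = -4.41; fold change = 2^4.41 = 21.259
CG4764: ΔΔCt = (25.57−22.15) − (22.08−21.81) = 3.42 − 0.27 = 3.15; fold change = 2^-3.15 = 0.113
CG7932: ΔΔCt = (35.19−22.15) − (32.05−21.81) = 13.04 − 10.24 = 2.80; fold change = 2^-2.80 = 0.144
CG19882 has the largest |ΔΔCt| = 4.41.

21.259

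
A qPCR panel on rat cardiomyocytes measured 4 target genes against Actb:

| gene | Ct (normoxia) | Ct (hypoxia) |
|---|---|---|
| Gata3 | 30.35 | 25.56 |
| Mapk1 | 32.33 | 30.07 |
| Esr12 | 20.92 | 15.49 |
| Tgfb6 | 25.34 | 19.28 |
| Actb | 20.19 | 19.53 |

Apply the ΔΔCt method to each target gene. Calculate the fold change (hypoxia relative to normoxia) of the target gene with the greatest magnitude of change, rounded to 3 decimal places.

42.224

Gata3: ΔΔCt = (25.56−19.53) − (30.35−20.19) = 6.03 − 10.16 = -4.13; fold change = 2^4.13 = 17.509
Mapk1: ΔΔCt = (30.07−19.53) − (32.33−20.19) = 10.54 − 12.14 = -1.60; fold change = 2^1.60 = 3.031
Esr12: ΔΔCt = (15.49−19.53) − (20.92−20.19) = -4.04 − 0.73 = -4.77; fold change = 2^4.77 = 27.284
Tgfb6: ΔΔCt = (19.28−19.53) − (25.34−20.19) = -0.25 − 5.15 = -5.40; fold change = 2^5.40 = 42.224
Tgfb6 has the largest |ΔΔCt| = 5.40.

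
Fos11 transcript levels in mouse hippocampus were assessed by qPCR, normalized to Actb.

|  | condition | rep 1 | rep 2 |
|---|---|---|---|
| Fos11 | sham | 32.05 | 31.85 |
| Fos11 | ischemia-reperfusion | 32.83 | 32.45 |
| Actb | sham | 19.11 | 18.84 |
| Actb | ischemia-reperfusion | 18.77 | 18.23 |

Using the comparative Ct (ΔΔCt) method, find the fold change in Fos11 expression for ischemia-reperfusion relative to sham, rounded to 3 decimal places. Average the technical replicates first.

0.446

Mean Ct: Fos11 sham 31.950; Fos11 ischemia-reperfusion 32.640; Actb sham 18.975; Actb ischemia-reperfusion 18.500
ΔCt(sham) = 31.950 − 18.975 = 12.975
ΔCt(ischemia-reperfusion) = 32.640 − 18.500 = 14.140
ΔΔCt = 14.140 − 12.975 = 1.165
Fold change = 2^(−1.165) = 0.4460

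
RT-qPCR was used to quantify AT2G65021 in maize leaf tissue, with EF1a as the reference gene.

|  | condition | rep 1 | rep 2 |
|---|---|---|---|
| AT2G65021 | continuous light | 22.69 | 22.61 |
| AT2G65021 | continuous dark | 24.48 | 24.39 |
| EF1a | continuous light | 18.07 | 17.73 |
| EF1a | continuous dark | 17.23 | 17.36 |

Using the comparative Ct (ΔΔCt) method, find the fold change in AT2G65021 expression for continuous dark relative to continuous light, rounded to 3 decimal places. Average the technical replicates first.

Mean Ct: AT2G65021 continuous light 22.650; AT2G65021 continuous dark 24.435; EF1a continuous light 17.900; EF1a continuous dark 17.295
ΔCt(continuous light) = 22.650 − 17.900 = 4.750
ΔCt(continuous dark) = 24.435 − 17.295 = 7.140
ΔΔCt = 7.140 − 4.750 = 2.390
Fold change = 2^(−2.390) = 0.1908

0.191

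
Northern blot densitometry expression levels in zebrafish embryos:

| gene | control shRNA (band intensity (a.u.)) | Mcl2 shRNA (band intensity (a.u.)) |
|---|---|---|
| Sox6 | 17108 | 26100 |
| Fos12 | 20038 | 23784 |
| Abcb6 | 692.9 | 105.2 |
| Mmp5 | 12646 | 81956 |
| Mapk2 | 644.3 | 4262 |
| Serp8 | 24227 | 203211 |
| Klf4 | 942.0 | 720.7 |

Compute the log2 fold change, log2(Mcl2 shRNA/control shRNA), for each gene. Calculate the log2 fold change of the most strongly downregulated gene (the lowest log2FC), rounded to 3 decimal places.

-2.720

log2(26100/17108) = 0.609  (Sox6)
log2(23784/20038) = 0.247  (Fos12)
log2(105.2/692.9) = -2.720  (Abcb6)
log2(81956/12646) = 2.696  (Mmp5)
log2(4262/644.3) = 2.726  (Mapk2)
log2(203211/24227) = 3.068  (Serp8)
log2(720.7/942.0) = -0.386  (Klf4)
Abcb6 is most strongly downregulated.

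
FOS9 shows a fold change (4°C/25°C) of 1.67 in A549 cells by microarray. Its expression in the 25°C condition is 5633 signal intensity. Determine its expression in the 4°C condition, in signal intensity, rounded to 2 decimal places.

9407.11

4°C expression = 5633 × 1.67 = 9407.11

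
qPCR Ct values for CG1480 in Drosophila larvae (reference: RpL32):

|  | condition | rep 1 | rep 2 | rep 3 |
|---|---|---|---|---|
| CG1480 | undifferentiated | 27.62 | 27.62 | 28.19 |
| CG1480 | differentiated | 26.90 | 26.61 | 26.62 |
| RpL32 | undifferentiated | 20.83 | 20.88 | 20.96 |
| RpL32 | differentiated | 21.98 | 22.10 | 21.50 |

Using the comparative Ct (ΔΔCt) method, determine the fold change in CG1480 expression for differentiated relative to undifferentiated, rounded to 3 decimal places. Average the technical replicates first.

Mean Ct: CG1480 undifferentiated 27.810; CG1480 differentiated 26.710; RpL32 undifferentiated 20.890; RpL32 differentiated 21.860
ΔCt(undifferentiated) = 27.810 − 20.890 = 6.920
ΔCt(differentiated) = 26.710 − 21.860 = 4.850
ΔΔCt = 4.850 − 6.920 = -2.070
Fold change = 2^(−(-2.070)) = 2^2.070 = 4.1989

4.199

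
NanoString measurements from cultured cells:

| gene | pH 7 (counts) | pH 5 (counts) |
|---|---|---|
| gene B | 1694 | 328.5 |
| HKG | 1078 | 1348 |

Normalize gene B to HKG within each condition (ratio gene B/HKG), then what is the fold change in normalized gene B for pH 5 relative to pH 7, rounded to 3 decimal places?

0.155

gene B/HKG (pH 7) = 1694 / 1078 = 1.5714
gene B/HKG (pH 5) = 328.5 / 1348 = 0.24369
Fold change = 0.24369 / 1.5714 = 0.1551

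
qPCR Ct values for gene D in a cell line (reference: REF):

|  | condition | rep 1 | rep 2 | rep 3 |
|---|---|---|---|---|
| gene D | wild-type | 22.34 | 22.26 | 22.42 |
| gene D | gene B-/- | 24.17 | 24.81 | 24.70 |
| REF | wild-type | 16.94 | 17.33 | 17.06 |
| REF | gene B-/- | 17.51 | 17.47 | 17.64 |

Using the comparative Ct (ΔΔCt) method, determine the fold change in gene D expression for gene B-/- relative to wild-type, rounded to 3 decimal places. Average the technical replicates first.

0.289

Mean Ct: gene D wild-type 22.340; gene D gene B-/- 24.560; REF wild-type 17.110; REF gene B-/- 17.540
ΔCt(wild-type) = 22.340 − 17.110 = 5.230
ΔCt(gene B-/-) = 24.560 − 17.540 = 7.020
ΔΔCt = 7.020 − 5.230 = 1.790
Fold change = 2^(−1.790) = 0.2892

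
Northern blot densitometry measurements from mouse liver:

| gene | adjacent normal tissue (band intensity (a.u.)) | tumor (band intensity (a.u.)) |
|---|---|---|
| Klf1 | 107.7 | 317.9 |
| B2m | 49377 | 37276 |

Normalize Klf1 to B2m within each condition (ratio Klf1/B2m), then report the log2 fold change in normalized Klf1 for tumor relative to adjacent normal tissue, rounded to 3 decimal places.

Klf1/B2m (adjacent normal tissue) = 107.7 / 49377 = 0.0021812
Klf1/B2m (tumor) = 317.9 / 37276 = 0.0085283
Fold change = 0.0085283 / 0.0021812 = 3.9099
log2(3.9099) = 1.9671

1.967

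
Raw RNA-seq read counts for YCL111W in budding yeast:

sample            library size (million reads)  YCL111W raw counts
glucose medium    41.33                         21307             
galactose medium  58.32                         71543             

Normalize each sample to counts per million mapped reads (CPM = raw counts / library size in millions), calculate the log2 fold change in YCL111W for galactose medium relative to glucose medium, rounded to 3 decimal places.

1.251

CPM(glucose medium) = 21307 / 41.33 = 515.5335
CPM(galactose medium) = 71543 / 58.32 = 1226.7318
Fold change = 1226.7318 / 515.5335 = 2.37954
log2(2.37954) = 1.2507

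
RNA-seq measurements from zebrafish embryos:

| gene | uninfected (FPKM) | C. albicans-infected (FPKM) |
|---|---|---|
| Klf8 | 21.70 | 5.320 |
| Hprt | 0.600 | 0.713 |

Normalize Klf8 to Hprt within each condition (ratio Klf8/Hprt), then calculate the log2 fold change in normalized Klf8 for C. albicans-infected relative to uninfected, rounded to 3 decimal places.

Klf8/Hprt (uninfected) = 21.70 / 0.600 = 36.167
Klf8/Hprt (C. albicans-infected) = 5.320 / 0.713 = 7.4614
Fold change = 7.4614 / 36.167 = 0.2063
log2(0.2063) = -2.2771

-2.277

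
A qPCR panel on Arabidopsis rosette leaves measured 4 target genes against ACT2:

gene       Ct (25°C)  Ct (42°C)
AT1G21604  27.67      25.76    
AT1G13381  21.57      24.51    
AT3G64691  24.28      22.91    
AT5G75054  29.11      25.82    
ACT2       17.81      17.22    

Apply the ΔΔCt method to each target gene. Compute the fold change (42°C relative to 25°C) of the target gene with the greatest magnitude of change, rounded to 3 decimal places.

AT1G21604: ΔΔCt = (25.76−17.22) − (27.67−17.81) = 8.54 − 9.86 = -1.32; fold change = 2^1.32 = 2.497
AT1G13381: ΔΔCt = (24.51−17.22) − (21.57−17.81) = 7.29 − 3.76 = 3.53; fold change = 2^-3.53 = 0.087
AT3G64691: ΔΔCt = (22.91−17.22) − (24.28−17.81) = 5.69 − 6.47 = -0.78; fold change = 2^0.78 = 1.717
AT5G75054: ΔΔCt = (25.82−17.22) − (29.11−17.81) = 8.60 − 11.30 = -2.70; fold change = 2^2.70 = 6.498
AT1G13381 has the largest |ΔΔCt| = 3.53.

0.087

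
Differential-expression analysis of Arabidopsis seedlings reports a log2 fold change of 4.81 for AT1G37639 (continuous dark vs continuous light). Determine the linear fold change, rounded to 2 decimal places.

28.05

Fold change = 2^(4.81) = 28.051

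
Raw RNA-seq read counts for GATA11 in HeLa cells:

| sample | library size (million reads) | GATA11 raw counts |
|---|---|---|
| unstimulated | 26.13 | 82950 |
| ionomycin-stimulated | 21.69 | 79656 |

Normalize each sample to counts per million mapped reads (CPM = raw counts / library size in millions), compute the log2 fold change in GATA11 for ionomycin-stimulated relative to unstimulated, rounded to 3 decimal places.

0.210

CPM(unstimulated) = 82950 / 26.13 = 3174.5121
CPM(ionomycin-stimulated) = 79656 / 21.69 = 3672.4758
Fold change = 3672.4758 / 3174.5121 = 1.15686
log2(1.15686) = 0.2102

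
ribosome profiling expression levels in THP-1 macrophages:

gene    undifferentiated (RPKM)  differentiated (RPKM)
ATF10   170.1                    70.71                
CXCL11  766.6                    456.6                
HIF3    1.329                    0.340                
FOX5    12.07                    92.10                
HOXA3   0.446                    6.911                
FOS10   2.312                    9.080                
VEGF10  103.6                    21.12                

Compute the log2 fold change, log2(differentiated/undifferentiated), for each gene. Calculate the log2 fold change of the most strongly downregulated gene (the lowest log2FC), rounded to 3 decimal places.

log2(70.71/170.1) = -1.266  (ATF10)
log2(456.6/766.6) = -0.748  (CXCL11)
log2(0.340/1.329) = -1.967  (HIF3)
log2(92.10/12.07) = 2.932  (FOX5)
log2(6.911/0.446) = 3.954  (HOXA3)
log2(9.080/2.312) = 1.974  (FOS10)
log2(21.12/103.6) = -2.294  (VEGF10)
VEGF10 is most strongly downregulated.

-2.294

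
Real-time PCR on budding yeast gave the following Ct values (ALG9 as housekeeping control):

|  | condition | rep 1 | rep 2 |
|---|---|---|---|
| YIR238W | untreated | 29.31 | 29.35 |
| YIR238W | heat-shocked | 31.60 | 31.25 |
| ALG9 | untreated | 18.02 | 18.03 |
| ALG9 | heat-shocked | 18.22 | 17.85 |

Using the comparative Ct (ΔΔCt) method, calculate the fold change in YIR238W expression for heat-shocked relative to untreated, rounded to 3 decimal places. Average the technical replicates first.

0.236

Mean Ct: YIR238W untreated 29.330; YIR238W heat-shocked 31.425; ALG9 untreated 18.025; ALG9 heat-shocked 18.035
ΔCt(untreated) = 29.330 − 18.025 = 11.305
ΔCt(heat-shocked) = 31.425 − 18.035 = 13.390
ΔΔCt = 13.390 − 11.305 = 2.085
Fold change = 2^(−2.085) = 0.2357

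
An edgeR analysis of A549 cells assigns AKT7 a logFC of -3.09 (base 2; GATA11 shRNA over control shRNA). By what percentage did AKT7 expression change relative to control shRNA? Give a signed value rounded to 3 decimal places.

Fold change = 2^(-3.09) = 0.1174
Percent change = (FC − 1) × 100% = (0.1174 − 1) × 100 = -88.256%

-88.256%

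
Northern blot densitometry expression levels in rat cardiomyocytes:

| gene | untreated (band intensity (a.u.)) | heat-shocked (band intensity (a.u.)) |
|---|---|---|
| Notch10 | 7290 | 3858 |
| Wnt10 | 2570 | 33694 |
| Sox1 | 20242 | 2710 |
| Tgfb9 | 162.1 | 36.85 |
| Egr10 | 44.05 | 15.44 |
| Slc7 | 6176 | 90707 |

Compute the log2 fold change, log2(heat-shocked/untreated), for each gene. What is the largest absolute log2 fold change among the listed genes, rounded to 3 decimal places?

3.876

log2(3858/7290) = -0.918  (Notch10)
log2(33694/2570) = 3.713  (Wnt10)
log2(2710/20242) = -2.901  (Sox1)
log2(36.85/162.1) = -2.137  (Tgfb9)
log2(15.44/44.05) = -1.512  (Egr10)
log2(90707/6176) = 3.876  (Slc7)
The largest magnitude belongs to Slc7.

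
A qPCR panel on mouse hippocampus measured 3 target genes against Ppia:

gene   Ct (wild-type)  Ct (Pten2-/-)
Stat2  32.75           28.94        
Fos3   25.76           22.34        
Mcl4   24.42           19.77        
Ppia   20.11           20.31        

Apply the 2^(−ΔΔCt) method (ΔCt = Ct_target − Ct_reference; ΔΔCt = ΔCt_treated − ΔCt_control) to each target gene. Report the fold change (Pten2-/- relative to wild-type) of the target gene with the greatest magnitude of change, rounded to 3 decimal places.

Stat2: ΔΔCt = (28.94−20.31) − (32.75−20.11) = 8.63 − 12.64 = -4.01; fold change = 2^4.01 = 16.111
Fos3: ΔΔCt = (22.34−20.31) − (25.76−20.11) = 2.03 − 5.65 = -3.62; fold change = 2^3.62 = 12.295
Mcl4: ΔΔCt = (19.77−20.31) − (24.42−20.11) = -0.54 − 4.31 = -4.85; fold change = 2^4.85 = 28.840
Mcl4 has the largest |ΔΔCt| = 4.85.

28.840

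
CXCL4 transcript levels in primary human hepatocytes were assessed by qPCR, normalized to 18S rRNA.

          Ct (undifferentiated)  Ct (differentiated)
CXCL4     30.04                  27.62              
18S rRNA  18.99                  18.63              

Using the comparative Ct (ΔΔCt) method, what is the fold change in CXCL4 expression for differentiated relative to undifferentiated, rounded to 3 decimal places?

ΔCt(undifferentiated) = 30.040 − 18.990 = 11.050
ΔCt(differentiated) = 27.620 − 18.630 = 8.990
ΔΔCt = 8.990 − 11.050 = -2.060
Fold change = 2^(−(-2.060)) = 2^2.060 = 4.1699

4.170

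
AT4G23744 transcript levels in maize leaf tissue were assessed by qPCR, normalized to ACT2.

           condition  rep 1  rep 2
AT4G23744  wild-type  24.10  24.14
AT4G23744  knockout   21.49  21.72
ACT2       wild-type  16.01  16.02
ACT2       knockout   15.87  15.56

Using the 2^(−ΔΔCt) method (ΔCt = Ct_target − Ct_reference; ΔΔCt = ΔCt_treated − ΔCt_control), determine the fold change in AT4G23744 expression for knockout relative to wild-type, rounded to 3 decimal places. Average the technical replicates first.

4.643

Mean Ct: AT4G23744 wild-type 24.120; AT4G23744 knockout 21.605; ACT2 wild-type 16.015; ACT2 knockout 15.715
ΔCt(wild-type) = 24.120 − 16.015 = 8.105
ΔCt(knockout) = 21.605 − 15.715 = 5.890
ΔΔCt = 5.890 − 8.105 = -2.215
Fold change = 2^(−(-2.215)) = 2^2.215 = 4.6428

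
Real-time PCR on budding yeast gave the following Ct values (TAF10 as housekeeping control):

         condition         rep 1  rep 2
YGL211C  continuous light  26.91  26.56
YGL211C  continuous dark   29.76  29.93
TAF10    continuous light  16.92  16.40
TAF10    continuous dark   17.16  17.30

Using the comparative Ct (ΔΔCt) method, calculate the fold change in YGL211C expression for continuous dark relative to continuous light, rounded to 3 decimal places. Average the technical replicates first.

Mean Ct: YGL211C continuous light 26.735; YGL211C continuous dark 29.845; TAF10 continuous light 16.660; TAF10 continuous dark 17.230
ΔCt(continuous light) = 26.735 − 16.660 = 10.075
ΔCt(continuous dark) = 29.845 − 17.230 = 12.615
ΔΔCt = 12.615 − 10.075 = 2.540
Fold change = 2^(−2.540) = 0.1719

0.172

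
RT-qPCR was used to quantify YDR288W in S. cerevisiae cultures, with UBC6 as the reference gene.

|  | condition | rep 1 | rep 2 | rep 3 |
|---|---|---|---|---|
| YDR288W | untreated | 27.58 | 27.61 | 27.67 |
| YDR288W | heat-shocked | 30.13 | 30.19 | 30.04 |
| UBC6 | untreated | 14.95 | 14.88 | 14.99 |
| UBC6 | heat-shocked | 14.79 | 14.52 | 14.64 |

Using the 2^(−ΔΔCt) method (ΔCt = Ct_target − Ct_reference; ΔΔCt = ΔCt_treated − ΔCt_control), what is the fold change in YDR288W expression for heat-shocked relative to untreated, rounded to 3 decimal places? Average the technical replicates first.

0.145

Mean Ct: YDR288W untreated 27.620; YDR288W heat-shocked 30.120; UBC6 untreated 14.940; UBC6 heat-shocked 14.650
ΔCt(untreated) = 27.620 − 14.940 = 12.680
ΔCt(heat-shocked) = 30.120 − 14.650 = 15.470
ΔΔCt = 15.470 − 12.680 = 2.790
Fold change = 2^(−2.790) = 0.1446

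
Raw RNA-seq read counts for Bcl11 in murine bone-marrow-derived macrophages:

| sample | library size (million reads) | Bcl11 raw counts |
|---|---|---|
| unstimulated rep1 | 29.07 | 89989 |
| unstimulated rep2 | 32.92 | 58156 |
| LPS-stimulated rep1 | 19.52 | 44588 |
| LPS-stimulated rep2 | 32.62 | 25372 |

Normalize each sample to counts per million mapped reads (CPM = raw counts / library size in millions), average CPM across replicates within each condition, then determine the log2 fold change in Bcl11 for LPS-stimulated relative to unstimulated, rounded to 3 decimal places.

CPM(unstimulated rep1) = 89989 / 29.07 = 3095.5968
CPM(unstimulated rep2) = 58156 / 32.92 = 1766.5857
CPM(LPS-stimulated rep1) = 44588 / 19.52 = 2284.2213
CPM(LPS-stimulated rep2) = 25372 / 32.62 = 777.8050
mean CPM(unstimulated) = 2431.0912; mean CPM(LPS-stimulated) = 1531.0132
Fold change = 1531.0132 / 2431.0912 = 0.62976
log2(0.62976) = -0.6671

-0.667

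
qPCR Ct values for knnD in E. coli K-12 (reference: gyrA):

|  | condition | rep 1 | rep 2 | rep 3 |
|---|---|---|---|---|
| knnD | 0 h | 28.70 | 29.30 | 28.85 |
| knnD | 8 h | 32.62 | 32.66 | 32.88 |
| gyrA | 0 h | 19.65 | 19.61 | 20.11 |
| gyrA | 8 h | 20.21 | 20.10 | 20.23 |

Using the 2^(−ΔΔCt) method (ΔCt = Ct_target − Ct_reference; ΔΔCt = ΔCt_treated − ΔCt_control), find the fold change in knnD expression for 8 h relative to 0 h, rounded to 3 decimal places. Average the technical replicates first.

0.096

Mean Ct: knnD 0 h 28.950; knnD 8 h 32.720; gyrA 0 h 19.790; gyrA 8 h 20.180
ΔCt(0 h) = 28.950 − 19.790 = 9.160
ΔCt(8 h) = 32.720 − 20.180 = 12.540
ΔΔCt = 12.540 − 9.160 = 3.380
Fold change = 2^(−3.380) = 0.0961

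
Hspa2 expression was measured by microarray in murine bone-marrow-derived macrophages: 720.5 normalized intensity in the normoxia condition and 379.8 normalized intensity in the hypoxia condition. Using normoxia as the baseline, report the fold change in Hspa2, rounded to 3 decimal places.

0.527

Fold change = 379.8 / 720.5 = 0.5271
Hspa2 is downregulated.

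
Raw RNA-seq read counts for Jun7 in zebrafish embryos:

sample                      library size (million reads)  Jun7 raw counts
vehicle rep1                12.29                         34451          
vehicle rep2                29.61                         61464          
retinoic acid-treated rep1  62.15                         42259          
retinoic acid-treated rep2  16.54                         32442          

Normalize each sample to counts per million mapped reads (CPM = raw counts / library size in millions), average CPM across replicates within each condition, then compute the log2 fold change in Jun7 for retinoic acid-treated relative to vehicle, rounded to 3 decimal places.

CPM(vehicle rep1) = 34451 / 12.29 = 2803.1733
CPM(vehicle rep2) = 61464 / 29.61 = 2075.7852
CPM(retinoic acid-treated rep1) = 42259 / 62.15 = 679.9517
CPM(retinoic acid-treated rep2) = 32442 / 16.54 = 1961.4268
mean CPM(vehicle) = 2439.4793; mean CPM(retinoic acid-treated) = 1320.6893
Fold change = 1320.6893 / 2439.4793 = 0.54138
log2(0.54138) = -0.8853

-0.885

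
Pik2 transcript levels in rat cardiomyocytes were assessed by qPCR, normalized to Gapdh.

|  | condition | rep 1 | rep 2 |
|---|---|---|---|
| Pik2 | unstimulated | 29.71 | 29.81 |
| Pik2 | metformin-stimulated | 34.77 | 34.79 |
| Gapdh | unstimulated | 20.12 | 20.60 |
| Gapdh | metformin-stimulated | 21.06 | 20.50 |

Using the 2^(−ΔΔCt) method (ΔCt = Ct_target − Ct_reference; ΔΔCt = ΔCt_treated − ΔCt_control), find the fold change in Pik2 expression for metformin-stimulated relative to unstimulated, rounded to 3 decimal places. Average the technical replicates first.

0.041

Mean Ct: Pik2 unstimulated 29.760; Pik2 metformin-stimulated 34.780; Gapdh unstimulated 20.360; Gapdh metformin-stimulated 20.780
ΔCt(unstimulated) = 29.760 − 20.360 = 9.400
ΔCt(metformin-stimulated) = 34.780 − 20.780 = 14.000
ΔΔCt = 14.000 − 9.400 = 4.600
Fold change = 2^(−4.600) = 0.0412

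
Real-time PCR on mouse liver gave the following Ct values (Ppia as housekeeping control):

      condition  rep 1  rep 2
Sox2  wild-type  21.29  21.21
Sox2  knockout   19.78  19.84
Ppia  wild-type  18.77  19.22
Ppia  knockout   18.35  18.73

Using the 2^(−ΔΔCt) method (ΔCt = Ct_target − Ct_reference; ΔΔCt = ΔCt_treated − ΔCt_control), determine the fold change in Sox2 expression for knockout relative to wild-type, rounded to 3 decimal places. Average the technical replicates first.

Mean Ct: Sox2 wild-type 21.250; Sox2 knockout 19.810; Ppia wild-type 18.995; Ppia knockout 18.540
ΔCt(wild-type) = 21.250 − 18.995 = 2.255
ΔCt(knockout) = 19.810 − 18.540 = 1.270
ΔΔCt = 1.270 − 2.255 = -0.985
Fold change = 2^(−(-0.985)) = 2^0.985 = 1.9793

1.979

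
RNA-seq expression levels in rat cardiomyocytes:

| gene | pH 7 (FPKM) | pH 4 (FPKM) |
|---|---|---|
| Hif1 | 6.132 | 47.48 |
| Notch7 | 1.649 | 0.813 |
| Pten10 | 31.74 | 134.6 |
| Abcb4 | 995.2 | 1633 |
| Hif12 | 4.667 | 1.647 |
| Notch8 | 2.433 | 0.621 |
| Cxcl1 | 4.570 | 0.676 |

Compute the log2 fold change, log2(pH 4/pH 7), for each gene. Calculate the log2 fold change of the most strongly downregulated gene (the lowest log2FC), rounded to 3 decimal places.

log2(47.48/6.132) = 2.953  (Hif1)
log2(0.813/1.649) = -1.020  (Notch7)
log2(134.6/31.74) = 2.084  (Pten10)
log2(1633/995.2) = 0.714  (Abcb4)
log2(1.647/4.667) = -1.503  (Hif12)
log2(0.621/2.433) = -1.970  (Notch8)
log2(0.676/4.570) = -2.757  (Cxcl1)
Cxcl1 is most strongly downregulated.

-2.757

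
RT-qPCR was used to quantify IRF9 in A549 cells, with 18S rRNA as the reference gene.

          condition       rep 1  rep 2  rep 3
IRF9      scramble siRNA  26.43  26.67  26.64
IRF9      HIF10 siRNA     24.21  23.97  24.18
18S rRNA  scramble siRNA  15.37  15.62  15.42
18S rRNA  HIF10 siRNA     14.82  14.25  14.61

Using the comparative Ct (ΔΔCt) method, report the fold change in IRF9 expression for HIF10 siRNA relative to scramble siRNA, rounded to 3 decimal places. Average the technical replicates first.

Mean Ct: IRF9 scramble siRNA 26.580; IRF9 HIF10 siRNA 24.120; 18S rRNA scramble siRNA 15.470; 18S rRNA HIF10 siRNA 14.560
ΔCt(scramble siRNA) = 26.580 − 15.470 = 11.110
ΔCt(HIF10 siRNA) = 24.120 − 14.560 = 9.560
ΔΔCt = 9.560 − 11.110 = -1.550
Fold change = 2^(−(-1.550)) = 2^1.550 = 2.9282

2.928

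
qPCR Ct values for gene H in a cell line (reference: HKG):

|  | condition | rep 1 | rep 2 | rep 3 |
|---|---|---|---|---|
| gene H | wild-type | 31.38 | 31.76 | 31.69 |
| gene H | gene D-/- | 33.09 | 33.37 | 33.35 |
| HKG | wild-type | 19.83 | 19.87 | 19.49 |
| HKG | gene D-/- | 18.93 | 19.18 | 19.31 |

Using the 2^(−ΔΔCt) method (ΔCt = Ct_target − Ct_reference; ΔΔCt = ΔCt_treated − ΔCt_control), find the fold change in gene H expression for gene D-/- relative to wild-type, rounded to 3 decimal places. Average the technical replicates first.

0.210

Mean Ct: gene H wild-type 31.610; gene H gene D-/- 33.270; HKG wild-type 19.730; HKG gene D-/- 19.140
ΔCt(wild-type) = 31.610 − 19.730 = 11.880
ΔCt(gene D-/-) = 33.270 − 19.140 = 14.130
ΔΔCt = 14.130 − 11.880 = 2.250
Fold change = 2^(−2.250) = 0.2102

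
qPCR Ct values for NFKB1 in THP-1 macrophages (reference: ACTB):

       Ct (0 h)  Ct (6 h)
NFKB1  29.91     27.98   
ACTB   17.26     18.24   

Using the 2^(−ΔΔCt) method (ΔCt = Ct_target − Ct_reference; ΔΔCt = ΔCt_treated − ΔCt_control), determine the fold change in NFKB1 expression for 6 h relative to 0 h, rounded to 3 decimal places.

ΔCt(0 h) = 29.910 − 17.260 = 12.650
ΔCt(6 h) = 27.980 − 18.240 = 9.740
ΔΔCt = 9.740 − 12.650 = -2.910
Fold change = 2^(−(-2.910)) = 2^2.910 = 7.5162

7.516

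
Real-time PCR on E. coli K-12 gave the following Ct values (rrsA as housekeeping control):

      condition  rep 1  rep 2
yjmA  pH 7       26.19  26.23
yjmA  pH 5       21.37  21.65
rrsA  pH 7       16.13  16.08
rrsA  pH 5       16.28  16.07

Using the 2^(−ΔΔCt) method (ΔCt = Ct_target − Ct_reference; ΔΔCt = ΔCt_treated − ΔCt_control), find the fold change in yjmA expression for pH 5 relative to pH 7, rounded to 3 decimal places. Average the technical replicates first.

27.284

Mean Ct: yjmA pH 7 26.210; yjmA pH 5 21.510; rrsA pH 7 16.105; rrsA pH 5 16.175
ΔCt(pH 7) = 26.210 − 16.105 = 10.105
ΔCt(pH 5) = 21.510 − 16.175 = 5.335
ΔΔCt = 5.335 − 10.105 = -4.770
Fold change = 2^(−(-4.770)) = 2^4.770 = 27.2843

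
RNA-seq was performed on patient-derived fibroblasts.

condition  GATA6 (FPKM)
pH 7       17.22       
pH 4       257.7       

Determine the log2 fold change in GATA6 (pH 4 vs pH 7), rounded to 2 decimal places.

3.90

Fold change = 257.7 / 17.22 = 14.9652
log2(14.9652) = 3.904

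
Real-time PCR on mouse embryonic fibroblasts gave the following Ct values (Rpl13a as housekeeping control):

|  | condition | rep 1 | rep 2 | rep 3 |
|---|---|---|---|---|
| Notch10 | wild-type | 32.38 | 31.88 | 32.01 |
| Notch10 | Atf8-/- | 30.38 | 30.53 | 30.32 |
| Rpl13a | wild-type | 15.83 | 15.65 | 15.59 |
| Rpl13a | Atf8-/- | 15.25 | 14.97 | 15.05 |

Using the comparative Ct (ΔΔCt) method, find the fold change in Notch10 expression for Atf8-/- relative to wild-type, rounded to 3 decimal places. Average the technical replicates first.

2.114

Mean Ct: Notch10 wild-type 32.090; Notch10 Atf8-/- 30.410; Rpl13a wild-type 15.690; Rpl13a Atf8-/- 15.090
ΔCt(wild-type) = 32.090 − 15.690 = 16.400
ΔCt(Atf8-/-) = 30.410 − 15.090 = 15.320
ΔΔCt = 15.320 − 16.400 = -1.080
Fold change = 2^(−(-1.080)) = 2^1.080 = 2.1140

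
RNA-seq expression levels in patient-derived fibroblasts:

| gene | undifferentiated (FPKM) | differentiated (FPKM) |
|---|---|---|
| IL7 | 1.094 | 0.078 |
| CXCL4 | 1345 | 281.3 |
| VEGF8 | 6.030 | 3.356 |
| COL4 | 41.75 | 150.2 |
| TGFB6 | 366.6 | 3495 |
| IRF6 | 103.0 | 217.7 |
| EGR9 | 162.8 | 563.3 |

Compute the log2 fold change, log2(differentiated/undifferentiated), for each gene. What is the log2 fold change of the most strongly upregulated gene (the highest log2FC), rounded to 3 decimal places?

log2(0.078/1.094) = -3.810  (IL7)
log2(281.3/1345) = -2.257  (CXCL4)
log2(3.356/6.030) = -0.845  (VEGF8)
log2(150.2/41.75) = 1.847  (COL4)
log2(3495/366.6) = 3.253  (TGFB6)
log2(217.7/103.0) = 1.080  (IRF6)
log2(563.3/162.8) = 1.791  (EGR9)
TGFB6 is most strongly upregulated.

3.253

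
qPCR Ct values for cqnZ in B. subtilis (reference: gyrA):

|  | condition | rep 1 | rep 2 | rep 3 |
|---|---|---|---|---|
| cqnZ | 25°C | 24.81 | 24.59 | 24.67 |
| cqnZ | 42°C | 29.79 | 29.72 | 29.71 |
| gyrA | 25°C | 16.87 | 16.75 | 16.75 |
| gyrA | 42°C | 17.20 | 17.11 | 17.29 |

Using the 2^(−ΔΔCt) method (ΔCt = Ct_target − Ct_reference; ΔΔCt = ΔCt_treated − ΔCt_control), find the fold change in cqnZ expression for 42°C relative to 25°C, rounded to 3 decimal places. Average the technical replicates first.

Mean Ct: cqnZ 25°C 24.690; cqnZ 42°C 29.740; gyrA 25°C 16.790; gyrA 42°C 17.200
ΔCt(25°C) = 24.690 − 16.790 = 7.900
ΔCt(42°C) = 29.740 − 17.200 = 12.540
ΔΔCt = 12.540 − 7.900 = 4.640
Fold change = 2^(−4.640) = 0.0401

0.040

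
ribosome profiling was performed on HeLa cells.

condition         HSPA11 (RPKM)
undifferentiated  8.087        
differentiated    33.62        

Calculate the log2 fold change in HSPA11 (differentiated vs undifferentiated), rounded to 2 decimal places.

2.06

Fold change = 33.62 / 8.087 = 4.1573
log2(4.1573) = 2.056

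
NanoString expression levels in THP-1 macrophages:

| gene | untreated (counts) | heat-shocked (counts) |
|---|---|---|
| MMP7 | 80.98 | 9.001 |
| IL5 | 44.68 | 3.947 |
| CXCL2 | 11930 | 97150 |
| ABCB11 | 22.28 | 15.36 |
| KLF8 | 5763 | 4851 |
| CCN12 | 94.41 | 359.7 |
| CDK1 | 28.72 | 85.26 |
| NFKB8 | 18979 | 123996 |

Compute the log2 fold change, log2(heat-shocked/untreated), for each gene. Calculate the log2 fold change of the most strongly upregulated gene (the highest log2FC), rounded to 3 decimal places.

3.026

log2(9.001/80.98) = -3.169  (MMP7)
log2(3.947/44.68) = -3.501  (IL5)
log2(97150/11930) = 3.026  (CXCL2)
log2(15.36/22.28) = -0.537  (ABCB11)
log2(4851/5763) = -0.249  (KLF8)
log2(359.7/94.41) = 1.930  (CCN12)
log2(85.26/28.72) = 1.570  (CDK1)
log2(123996/18979) = 2.708  (NFKB8)
CXCL2 is most strongly upregulated.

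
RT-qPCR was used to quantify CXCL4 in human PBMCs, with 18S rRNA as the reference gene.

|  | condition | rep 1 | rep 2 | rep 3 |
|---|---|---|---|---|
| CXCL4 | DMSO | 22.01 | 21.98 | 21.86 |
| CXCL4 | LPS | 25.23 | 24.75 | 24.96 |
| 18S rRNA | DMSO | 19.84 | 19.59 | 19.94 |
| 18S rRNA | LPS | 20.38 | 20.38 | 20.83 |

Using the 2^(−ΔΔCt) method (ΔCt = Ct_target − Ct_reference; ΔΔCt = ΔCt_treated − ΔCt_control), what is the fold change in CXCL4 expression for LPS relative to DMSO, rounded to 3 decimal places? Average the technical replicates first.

Mean Ct: CXCL4 DMSO 21.950; CXCL4 LPS 24.980; 18S rRNA DMSO 19.790; 18S rRNA LPS 20.530
ΔCt(DMSO) = 21.950 − 19.790 = 2.160
ΔCt(LPS) = 24.980 − 20.530 = 4.450
ΔΔCt = 4.450 − 2.160 = 2.290
Fold change = 2^(−2.290) = 0.2045

0.204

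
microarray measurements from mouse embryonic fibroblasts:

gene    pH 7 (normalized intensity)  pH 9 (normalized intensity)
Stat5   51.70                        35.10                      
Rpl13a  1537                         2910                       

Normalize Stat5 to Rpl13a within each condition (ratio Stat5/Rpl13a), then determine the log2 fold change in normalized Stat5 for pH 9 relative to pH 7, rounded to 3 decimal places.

-1.480

Stat5/Rpl13a (pH 7) = 51.70 / 1537 = 0.033637
Stat5/Rpl13a (pH 9) = 35.10 / 2910 = 0.012062
Fold change = 0.012062 / 0.033637 = 0.3586
log2(0.3586) = -1.4796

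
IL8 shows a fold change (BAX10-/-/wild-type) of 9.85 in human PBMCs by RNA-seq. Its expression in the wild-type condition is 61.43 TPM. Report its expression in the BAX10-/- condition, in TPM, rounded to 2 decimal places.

605.09

BAX10-/- expression = 61.43 × 9.85 = 605.09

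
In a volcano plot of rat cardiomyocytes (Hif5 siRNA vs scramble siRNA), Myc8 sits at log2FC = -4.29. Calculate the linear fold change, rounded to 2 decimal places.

Fold change = 2^(-4.29) = 0.051
That is, Myc8 drops to 5.1% of the scramble siRNA level.

0.05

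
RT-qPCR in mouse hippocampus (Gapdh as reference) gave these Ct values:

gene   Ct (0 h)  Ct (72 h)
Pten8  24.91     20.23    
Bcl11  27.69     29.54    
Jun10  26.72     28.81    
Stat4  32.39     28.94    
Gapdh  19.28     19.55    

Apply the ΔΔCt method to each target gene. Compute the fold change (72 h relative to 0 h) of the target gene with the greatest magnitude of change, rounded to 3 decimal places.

30.910

Pten8: ΔΔCt = (20.23−19.55) − (24.91−19.28) = 0.68 − 5.63 = -4.95; fold change = 2^4.95 = 30.910
Bcl11: ΔΔCt = (29.54−19.55) − (27.69−19.28) = 9.99 − 8.41 = 1.58; fold change = 2^-1.58 = 0.334
Jun10: ΔΔCt = (28.81−19.55) − (26.72−19.28) = 9.26 − 7.44 = 1.82; fold change = 2^-1.82 = 0.283
Stat4: ΔΔCt = (28.94−19.55) − (32.39−19.28) = 9.39 − 13.11 = -3.72; fold change = 2^3.72 = 13.177
Pten8 has the largest |ΔΔCt| = 4.95.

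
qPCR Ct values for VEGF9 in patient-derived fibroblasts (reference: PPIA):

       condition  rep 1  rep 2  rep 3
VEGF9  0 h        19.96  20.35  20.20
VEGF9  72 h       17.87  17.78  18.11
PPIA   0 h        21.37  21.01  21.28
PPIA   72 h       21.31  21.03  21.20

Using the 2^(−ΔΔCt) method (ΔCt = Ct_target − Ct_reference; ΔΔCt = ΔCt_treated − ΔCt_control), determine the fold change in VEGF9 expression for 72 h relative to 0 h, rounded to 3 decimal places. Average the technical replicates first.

Mean Ct: VEGF9 0 h 20.170; VEGF9 72 h 17.920; PPIA 0 h 21.220; PPIA 72 h 21.180
ΔCt(0 h) = 20.170 − 21.220 = -1.050
ΔCt(72 h) = 17.920 − 21.180 = -3.260
ΔΔCt = -3.260 − (-1.050) = -2.210
Fold change = 2^(−(-2.210)) = 2^2.210 = 4.6268

4.627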